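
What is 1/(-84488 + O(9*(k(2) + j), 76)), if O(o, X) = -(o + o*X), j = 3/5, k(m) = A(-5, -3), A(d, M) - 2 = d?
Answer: -5/414124 ≈ -1.2074e-5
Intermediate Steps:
A(d, M) = 2 + d
k(m) = -3 (k(m) = 2 - 5 = -3)
j = 3/5 (j = 3*(1/5) = 3/5 ≈ 0.60000)
O(o, X) = -o - X*o (O(o, X) = -(o + X*o) = -o - X*o)
1/(-84488 + O(9*(k(2) + j), 76)) = 1/(-84488 - 9*(-3 + 3/5)*(1 + 76)) = 1/(-84488 - 1*9*(-12/5)*77) = 1/(-84488 - 1*(-108/5)*77) = 1/(-84488 + 8316/5) = 1/(-414124/5) = -5/414124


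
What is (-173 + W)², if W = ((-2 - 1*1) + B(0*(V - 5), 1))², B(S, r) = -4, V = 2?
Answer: 15376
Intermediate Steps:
W = 49 (W = ((-2 - 1*1) - 4)² = ((-2 - 1) - 4)² = (-3 - 4)² = (-7)² = 49)
(-173 + W)² = (-173 + 49)² = (-124)² = 15376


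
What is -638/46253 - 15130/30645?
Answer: -143871880/283484637 ≈ -0.50751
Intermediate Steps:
-638/46253 - 15130/30645 = -638*1/46253 - 15130*1/30645 = -638/46253 - 3026/6129 = -143871880/283484637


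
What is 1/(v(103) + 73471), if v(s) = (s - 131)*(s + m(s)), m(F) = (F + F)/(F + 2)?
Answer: 15/1057981 ≈ 1.4178e-5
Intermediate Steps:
m(F) = 2*F/(2 + F) (m(F) = (2*F)/(2 + F) = 2*F/(2 + F))
v(s) = (-131 + s)*(s + 2*s/(2 + s)) (v(s) = (s - 131)*(s + 2*s/(2 + s)) = (-131 + s)*(s + 2*s/(2 + s)))
1/(v(103) + 73471) = 1/(103*(-524 + 103² - 127*103)/(2 + 103) + 73471) = 1/(103*(-524 + 10609 - 13081)/105 + 73471) = 1/(103*(1/105)*(-2996) + 73471) = 1/(-44084/15 + 73471) = 1/(1057981/15) = 15/1057981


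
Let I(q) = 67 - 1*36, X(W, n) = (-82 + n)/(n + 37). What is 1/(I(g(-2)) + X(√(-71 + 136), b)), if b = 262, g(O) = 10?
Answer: 299/9449 ≈ 0.031644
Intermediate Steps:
X(W, n) = (-82 + n)/(37 + n)
I(q) = 31 (I(q) = 67 - 36 = 31)
1/(I(g(-2)) + X(√(-71 + 136), b)) = 1/(31 + (-82 + 262)/(37 + 262)) = 1/(31 + 180/299) = 1/(9449/299) = 299/9449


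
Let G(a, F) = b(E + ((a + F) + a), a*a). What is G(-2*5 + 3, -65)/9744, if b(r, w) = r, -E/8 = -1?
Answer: -71/9744 ≈ -0.0072865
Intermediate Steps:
E = 8 (E = -8*(-1) = 8)
G(a, F) = 8 + F + 2*a (G(a, F) = 8 + ((a + F) + a) = 8 + ((F + a) + a) = 8 + (F + 2*a) = 8 + F + 2*a)
G(-2*5 + 3, -65)/9744 = (8 - 65 + 2*(-2*5 + 3))/9744 = (8 - 65 + 2*(-10 + 3))*(1/9744) = (8 - 65 + 2*(-7))*(1/9744) = (8 - 65 - 14)*(1/9744) = -71*1/9744 = -71/9744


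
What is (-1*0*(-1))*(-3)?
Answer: 0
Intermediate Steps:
(-1*0*(-1))*(-3) = (0*(-1))*(-3) = 0*(-3) = 0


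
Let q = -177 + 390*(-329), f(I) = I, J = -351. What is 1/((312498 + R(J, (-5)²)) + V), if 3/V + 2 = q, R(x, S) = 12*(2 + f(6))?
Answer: 128489/40164890463 ≈ 3.1990e-6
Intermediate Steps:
R(x, S) = 96 (R(x, S) = 12*(2 + 6) = 12*8 = 96)
q = -128487 (q = -177 - 128310 = -128487)
V = -3/128489 (V = 3/(-2 - 128487) = 3/(-128489) = 3*(-1/128489) = -3/128489 ≈ -2.3348e-5)
1/((312498 + R(J, (-5)²)) + V) = 1/((312498 + 96) - 3/128489) = 1/(312594 - 3/128489) = 1/(40164890463/128489) = 128489/40164890463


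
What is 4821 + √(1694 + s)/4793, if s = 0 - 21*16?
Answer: 4821 + √1358/4793 ≈ 4821.0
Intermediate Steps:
s = -336 (s = 0 - 336 = -336)
4821 + √(1694 + s)/4793 = 4821 + √(1694 - 336)/4793 = 4821 + √1358*(1/4793) = 4821 + √1358/4793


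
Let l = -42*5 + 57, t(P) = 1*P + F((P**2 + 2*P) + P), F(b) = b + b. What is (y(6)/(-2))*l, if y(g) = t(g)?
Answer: 8721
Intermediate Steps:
F(b) = 2*b
t(P) = 2*P**2 + 7*P (t(P) = 1*P + 2*((P**2 + 2*P) + P) = P + 2*(P**2 + 3*P) = P + (2*P**2 + 6*P) = 2*P**2 + 7*P)
y(g) = g*(7 + 2*g)
l = -153 (l = -210 + 57 = -153)
(y(6)/(-2))*l = ((6*(7 + 2*6))/(-2))*(-153) = ((6*(7 + 12))*(-1/2))*(-153) = ((6*19)*(-1/2))*(-153) = (114*(-1/2))*(-153) = -57*(-153) = 8721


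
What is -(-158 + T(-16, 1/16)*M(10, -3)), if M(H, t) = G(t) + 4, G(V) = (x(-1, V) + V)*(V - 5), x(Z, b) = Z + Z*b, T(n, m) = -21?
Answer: 410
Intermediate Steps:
G(V) = 5 - V (G(V) = (-(1 + V) + V)*(V - 5) = ((-1 - V) + V)*(-5 + V) = -(-5 + V) = 5 - V)
M(H, t) = 9 - t (M(H, t) = (5 - t) + 4 = 9 - t)
-(-158 + T(-16, 1/16)*M(10, -3)) = -(-158 - 21*(9 - 1*(-3))) = -(-158 - 21*(9 + 3)) = -(-158 - 21*12) = -(-158 - 252) = -1*(-410) = 410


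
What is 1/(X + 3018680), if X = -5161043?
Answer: -1/2142363 ≈ -4.6677e-7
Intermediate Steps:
1/(X + 3018680) = 1/(-5161043 + 3018680) = 1/(-2142363) = -1/2142363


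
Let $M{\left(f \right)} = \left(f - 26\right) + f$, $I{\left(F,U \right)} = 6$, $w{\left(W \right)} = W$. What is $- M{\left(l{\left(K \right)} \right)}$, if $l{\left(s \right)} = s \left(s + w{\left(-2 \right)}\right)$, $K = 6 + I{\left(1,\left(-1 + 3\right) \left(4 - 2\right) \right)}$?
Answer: $-214$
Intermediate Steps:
$K = 12$ ($K = 6 + 6 = 12$)
$l{\left(s \right)} = s \left(-2 + s\right)$ ($l{\left(s \right)} = s \left(s - 2\right) = s \left(-2 + s\right)$)
$M{\left(f \right)} = -26 + 2 f$ ($M{\left(f \right)} = \left(-26 + f\right) + f = -26 + 2 f$)
$- M{\left(l{\left(K \right)} \right)} = - (-26 + 2 \cdot 12 \left(-2 + 12\right)) = - (-26 + 2 \cdot 12 \cdot 10) = - (-26 + 2 \cdot 120) = - (-26 + 240) = \left(-1\right) 214 = -214$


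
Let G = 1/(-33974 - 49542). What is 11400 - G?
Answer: 952082401/83516 ≈ 11400.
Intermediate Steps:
G = -1/83516 (G = 1/(-83516) = -1/83516 ≈ -1.1974e-5)
11400 - G = 11400 - 1*(-1/83516) = 11400 + 1/83516 = 952082401/83516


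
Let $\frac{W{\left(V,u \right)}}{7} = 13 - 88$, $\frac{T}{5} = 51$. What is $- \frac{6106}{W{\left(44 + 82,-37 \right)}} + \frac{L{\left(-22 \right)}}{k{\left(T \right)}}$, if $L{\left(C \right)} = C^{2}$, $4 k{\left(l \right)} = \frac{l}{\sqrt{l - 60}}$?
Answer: $\frac{6106}{525} + \frac{1936 \sqrt{195}}{255} \approx 117.65$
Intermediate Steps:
$T = 255$ ($T = 5 \cdot 51 = 255$)
$k{\left(l \right)} = \frac{l}{4 \sqrt{-60 + l}}$ ($k{\left(l \right)} = \frac{l \frac{1}{\sqrt{l - 60}}}{4} = \frac{l \frac{1}{\sqrt{-60 + l}}}{4} = \frac{l}{4 \sqrt{-60 + l}}$)
$W{\left(V,u \right)} = -525$ ($W{\left(V,u \right)} = 7 \left(13 - 88\right) = 7 \left(-75\right) = -525$)
$- \frac{6106}{W{\left(44 + 82,-37 \right)}} + \frac{L{\left(-22 \right)}}{k{\left(T \right)}} = - \frac{6106}{-525} + \frac{\left(-22\right)^{2}}{\frac{1}{4} \cdot 255 \frac{1}{\sqrt{-60 + 255}}} = \left(-6106\right) \left(- \frac{1}{525}\right) + \frac{484}{\frac{1}{4} \cdot 255 \frac{1}{\sqrt{195}}} = \frac{6106}{525} + \frac{484}{\frac{1}{4} \cdot 255 \frac{\sqrt{195}}{195}} = \frac{6106}{525} + \frac{484}{\frac{17}{52} \sqrt{195}} = \frac{6106}{525} + 484 \frac{4 \sqrt{195}}{255} = \frac{6106}{525} + \frac{1936 \sqrt{195}}{255}$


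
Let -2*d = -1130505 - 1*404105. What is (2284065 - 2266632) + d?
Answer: 784738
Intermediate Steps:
d = 767305 (d = -(-1130505 - 1*404105)/2 = -(-1130505 - 404105)/2 = -½*(-1534610) = 767305)
(2284065 - 2266632) + d = (2284065 - 2266632) + 767305 = 17433 + 767305 = 784738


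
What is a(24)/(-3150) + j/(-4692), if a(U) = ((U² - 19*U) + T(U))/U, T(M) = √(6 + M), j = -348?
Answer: 17879/246330 - √30/75600 ≈ 0.072509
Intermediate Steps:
a(U) = (U² + √(6 + U) - 19*U)/U (a(U) = ((U² - 19*U) + √(6 + U))/U = (U² + √(6 + U) - 19*U)/U)
a(24)/(-3150) + j/(-4692) = (-19 + 24 + √(6 + 24)/24)/(-3150) - 348/(-4692) = (-19 + 24 + √30/24)*(-1/3150) - 348*(-1/4692) = (5 + √30/24)*(-1/3150) + 29/391 = (-1/630 - √30/75600) + 29/391 = 17879/246330 - √30/75600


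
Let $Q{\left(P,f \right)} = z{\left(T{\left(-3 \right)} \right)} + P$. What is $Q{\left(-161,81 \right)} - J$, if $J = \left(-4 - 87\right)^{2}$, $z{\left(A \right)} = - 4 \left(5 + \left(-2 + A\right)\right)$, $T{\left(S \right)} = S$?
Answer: $-8442$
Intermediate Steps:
$z{\left(A \right)} = -12 - 4 A$ ($z{\left(A \right)} = - 4 \left(3 + A\right) = -12 - 4 A$)
$Q{\left(P,f \right)} = P$ ($Q{\left(P,f \right)} = \left(-12 - -12\right) + P = \left(-12 + 12\right) + P = 0 + P = P$)
$J = 8281$ ($J = \left(-91\right)^{2} = 8281$)
$Q{\left(-161,81 \right)} - J = -161 - 8281 = -8442$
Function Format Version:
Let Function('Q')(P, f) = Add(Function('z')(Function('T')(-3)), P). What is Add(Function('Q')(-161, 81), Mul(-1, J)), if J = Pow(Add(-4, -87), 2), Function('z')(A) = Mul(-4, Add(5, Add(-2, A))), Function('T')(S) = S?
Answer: -8442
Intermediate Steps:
Function('z')(A) = Add(-12, Mul(-4, A)) (Function('z')(A) = Mul(-4, Add(3, A)) = Add(-12, Mul(-4, A)))
Function('Q')(P, f) = P (Function('Q')(P, f) = Add(Add(-12, Mul(-4, -3)), P) = Add(Add(-12, 12), P) = Add(0, P) = P)
J = 8281 (J = Pow(-91, 2) = 8281)
Add(Function('Q')(-161, 81), Mul(-1, J)) = Add(-161, Mul(-1, 8281)) = Add(-161, -8281) = -8442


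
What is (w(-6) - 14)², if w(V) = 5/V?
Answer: 7921/36 ≈ 220.03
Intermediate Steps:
(w(-6) - 14)² = (5/(-6) - 14)² = (5*(-⅙) - 14)² = (-⅚ - 14)² = (-89/6)² = 7921/36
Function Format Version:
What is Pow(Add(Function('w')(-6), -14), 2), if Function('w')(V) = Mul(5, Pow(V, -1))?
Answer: Rational(7921, 36) ≈ 220.03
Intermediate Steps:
Pow(Add(Function('w')(-6), -14), 2) = Pow(Add(Mul(5, Pow(-6, -1)), -14), 2) = Pow(Add(Mul(5, Rational(-1, 6)), -14), 2) = Pow(Add(Rational(-5, 6), -14), 2) = Pow(Rational(-89, 6), 2) = Rational(7921, 36)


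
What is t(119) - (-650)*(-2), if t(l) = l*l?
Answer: 12861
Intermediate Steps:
t(l) = l²
t(119) - (-650)*(-2) = 119² - (-650)*(-2) = 14161 - 1*1300 = 14161 - 1300 = 12861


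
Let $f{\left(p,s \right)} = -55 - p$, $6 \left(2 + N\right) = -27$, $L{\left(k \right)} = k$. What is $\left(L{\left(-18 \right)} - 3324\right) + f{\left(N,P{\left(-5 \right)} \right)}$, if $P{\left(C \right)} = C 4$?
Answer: $- \frac{6781}{2} \approx -3390.5$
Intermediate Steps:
$N = - \frac{13}{2}$ ($N = -2 + \frac{1}{6} \left(-27\right) = -2 - \frac{9}{2} = - \frac{13}{2} \approx -6.5$)
$P{\left(C \right)} = 4 C$
$\left(L{\left(-18 \right)} - 3324\right) + f{\left(N,P{\left(-5 \right)} \right)} = \left(-18 - 3324\right) - \frac{97}{2} = -3342 + \left(-55 + \frac{13}{2}\right) = -3342 - \frac{97}{2} = - \frac{6781}{2}$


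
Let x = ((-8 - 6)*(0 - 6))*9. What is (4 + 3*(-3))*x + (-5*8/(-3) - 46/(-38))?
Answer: -214631/57 ≈ -3765.5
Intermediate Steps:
x = 756 (x = -14*(-6)*9 = 84*9 = 756)
(4 + 3*(-3))*x + (-5*8/(-3) - 46/(-38)) = (4 + 3*(-3))*756 + (-5*8/(-3) - 46/(-38)) = (4 - 9)*756 + (-40*(-⅓) - 46*(-1/38)) = -5*756 + (40/3 + 23/19) = -3780 + 829/57 = -214631/57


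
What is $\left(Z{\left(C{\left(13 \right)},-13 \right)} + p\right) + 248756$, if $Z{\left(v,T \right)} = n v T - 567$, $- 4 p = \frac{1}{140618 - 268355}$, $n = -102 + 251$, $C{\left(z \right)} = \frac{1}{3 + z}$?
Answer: $\frac{506999266123}{2043792} \approx 2.4807 \cdot 10^{5}$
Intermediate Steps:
$n = 149$
$p = \frac{1}{510948}$ ($p = - \frac{1}{4 \left(140618 - 268355\right)} = - \frac{1}{4 \left(-127737\right)} = \left(- \frac{1}{4}\right) \left(- \frac{1}{127737}\right) = \frac{1}{510948} \approx 1.9571 \cdot 10^{-6}$)
$Z{\left(v,T \right)} = -567 + 149 T v$ ($Z{\left(v,T \right)} = 149 v T - 567 = 149 T v - 567 = -567 + 149 T v$)
$\left(Z{\left(C{\left(13 \right)},-13 \right)} + p\right) + 248756 = \left(\left(-567 + 149 \left(-13\right) \frac{1}{3 + 13}\right) + \frac{1}{510948}\right) + 248756 = \left(\left(-567 + 149 \left(-13\right) \frac{1}{16}\right) + \frac{1}{510948}\right) + 248756 = \left(\left(-567 - \frac{1937}{16}\right) + \frac{1}{510948}\right) + 248756 = \left(- \frac{11009}{16} + \frac{1}{510948}\right) + 248756 = - \frac{1406256629}{2043792} + 248756 = \frac{506999266123}{2043792}$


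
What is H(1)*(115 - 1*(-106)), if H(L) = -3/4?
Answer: -663/4 ≈ -165.75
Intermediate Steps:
H(L) = -¾ (H(L) = -3*¼ = -¾)
H(1)*(115 - 1*(-106)) = -3*(115 - 1*(-106))/4 = -3*(115 + 106)/4 = -¾*221 = -663/4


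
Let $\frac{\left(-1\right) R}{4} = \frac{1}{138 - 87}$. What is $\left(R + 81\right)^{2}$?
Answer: $\frac{17032129}{2601} \approx 6548.3$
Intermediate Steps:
$R = - \frac{4}{51}$ ($R = - \frac{4}{138 - 87} = - \frac{4}{51} \approx -0.078431$)
$\left(R + 81\right)^{2} = \left(- \frac{4}{51} + 81\right)^{2} = \left(\frac{4127}{51}\right)^{2} = \frac{17032129}{2601}$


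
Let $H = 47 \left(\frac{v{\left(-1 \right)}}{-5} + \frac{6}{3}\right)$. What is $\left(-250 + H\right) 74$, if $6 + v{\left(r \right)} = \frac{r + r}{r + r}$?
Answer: $-8066$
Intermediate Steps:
$v{\left(r \right)} = -5$ ($v{\left(r \right)} = -6 + \frac{r + r}{r + r} = -6 + \frac{2 r}{2 r} = -6 + 2 r \frac{1}{2 r} = -6 + 1 = -5$)
$H = 141$ ($H = 47 \left(- \frac{5}{-5} + \frac{6}{3}\right) = 47 \left(\left(-5\right) \left(- \frac{1}{5}\right) + 6 \cdot \frac{1}{3}\right) = 47 \left(1 + 2\right) = 47 \cdot 3 = 141$)
$\left(-250 + H\right) 74 = \left(-250 + 141\right) 74 = \left(-109\right) 74 = -8066$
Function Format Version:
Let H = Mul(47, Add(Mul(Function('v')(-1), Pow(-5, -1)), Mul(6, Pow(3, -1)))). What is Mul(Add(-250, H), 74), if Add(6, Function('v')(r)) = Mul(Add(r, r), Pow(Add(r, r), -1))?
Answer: -8066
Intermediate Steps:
Function('v')(r) = -5 (Function('v')(r) = Add(-6, Mul(Add(r, r), Pow(Add(r, r), -1))) = Add(-6, Mul(Mul(2, r), Pow(Mul(2, r), -1))) = Add(-6, Mul(Mul(2, r), Mul(Rational(1, 2), Pow(r, -1)))) = Add(-6, 1) = -5)
H = 141 (H = Mul(47, Add(Mul(-5, Pow(-5, -1)), Mul(6, Pow(3, -1)))) = Mul(47, Add(Mul(-5, Rational(-1, 5)), Mul(6, Rational(1, 3)))) = Mul(47, Add(1, 2)) = Mul(47, 3) = 141)
Mul(Add(-250, H), 74) = Mul(Add(-250, 141), 74) = Mul(-109, 74) = -8066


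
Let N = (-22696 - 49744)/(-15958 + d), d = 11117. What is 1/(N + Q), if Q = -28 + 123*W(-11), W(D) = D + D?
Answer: -4841/13162854 ≈ -0.00036778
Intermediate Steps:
W(D) = 2*D
N = 72440/4841 (N = (-22696 - 49744)/(-15958 + 11117) = -72440/(-4841) = -72440*(-1/4841) = 72440/4841 ≈ 14.964)
Q = -2734 (Q = -28 + 123*(2*(-11)) = -28 + 123*(-22) = -28 - 2706 = -2734)
1/(N + Q) = 1/(72440/4841 - 2734) = 1/(-13162854/4841) = -4841/13162854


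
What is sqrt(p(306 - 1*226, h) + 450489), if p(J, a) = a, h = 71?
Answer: 64*sqrt(110) ≈ 671.24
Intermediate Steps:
sqrt(p(306 - 1*226, h) + 450489) = sqrt(71 + 450489) = sqrt(450560) = 64*sqrt(110)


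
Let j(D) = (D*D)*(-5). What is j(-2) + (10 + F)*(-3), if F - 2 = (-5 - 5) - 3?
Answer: -17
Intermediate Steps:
F = -11 (F = 2 + ((-5 - 5) - 3) = 2 + (-10 - 3) = 2 - 13 = -11)
j(D) = -5*D² (j(D) = D²*(-5) = -5*D²)
j(-2) + (10 + F)*(-3) = -5*(-2)² + (10 - 11)*(-3) = -5*4 - 1*(-3) = -20 + 3 = -17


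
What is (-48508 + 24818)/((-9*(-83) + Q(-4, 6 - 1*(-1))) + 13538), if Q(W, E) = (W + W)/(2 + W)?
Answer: -23690/14289 ≈ -1.6579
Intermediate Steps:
Q(W, E) = 2*W/(2 + W) (Q(W, E) = (2*W)/(2 + W) = 2*W/(2 + W))
(-48508 + 24818)/((-9*(-83) + Q(-4, 6 - 1*(-1))) + 13538) = (-48508 + 24818)/((-9*(-83) + 2*(-4)/(2 - 4)) + 13538) = -23690/((747 + 2*(-4)/(-2)) + 13538) = -23690/((747 + 2*(-4)*(-½)) + 13538) = -23690/((747 + 4) + 13538) = -23690/(751 + 13538) = -23690/14289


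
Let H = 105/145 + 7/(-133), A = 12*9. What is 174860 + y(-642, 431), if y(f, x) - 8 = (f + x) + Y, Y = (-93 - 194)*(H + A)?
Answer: 79051021/551 ≈ 1.4347e+5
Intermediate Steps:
A = 108
H = 370/551 (H = 105*(1/145) + 7*(-1/133) = 21/29 - 1/19 = 370/551 ≈ 0.67151)
Y = -17184986/551 (Y = (-93 - 194)*(370/551 + 108) = -287*59878/551 = -17184986/551 ≈ -31189.)
y(f, x) = -17180578/551 + f + x (y(f, x) = 8 + ((f + x) - 17184986/551) = 8 + (-17184986/551 + f + x) = -17180578/551 + f + x)
174860 + y(-642, 431) = 174860 + (-17180578/551 - 642 + 431) = 174860 - 17296839/551 = 79051021/551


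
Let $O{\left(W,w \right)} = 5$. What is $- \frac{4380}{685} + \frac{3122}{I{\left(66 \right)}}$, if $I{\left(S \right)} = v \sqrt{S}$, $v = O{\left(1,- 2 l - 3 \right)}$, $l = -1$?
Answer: $- \frac{876}{137} + \frac{1561 \sqrt{66}}{165} \approx 70.464$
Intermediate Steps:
$v = 5$
$I{\left(S \right)} = 5 \sqrt{S}$
$- \frac{4380}{685} + \frac{3122}{I{\left(66 \right)}} = - \frac{4380}{685} + \frac{3122}{5 \sqrt{66}} = \left(-4380\right) \frac{1}{685} + 3122 \frac{\sqrt{66}}{330} = - \frac{876}{137} + \frac{1561 \sqrt{66}}{165}$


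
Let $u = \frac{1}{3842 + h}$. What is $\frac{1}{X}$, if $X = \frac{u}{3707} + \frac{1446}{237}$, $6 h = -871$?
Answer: $\frac{6495772393}{39632434568} \approx 0.1639$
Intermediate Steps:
$h = - \frac{871}{6}$ ($h = \frac{1}{6} \left(-871\right) = - \frac{871}{6} \approx -145.17$)
$u = \frac{6}{22181}$ ($u = \frac{1}{3842 - \frac{871}{6}} = \frac{1}{\frac{22181}{6}} = \frac{6}{22181} \approx 0.0002705$)
$X = \frac{39632434568}{6495772393}$ ($X = \frac{6}{22181 \cdot 3707} + \frac{1446}{237} = \frac{6}{22181} \cdot \frac{1}{3707} + 1446 \cdot \frac{1}{237} = \frac{6}{82224967} + \frac{482}{79} = \frac{39632434568}{6495772393} \approx 6.1013$)
$\frac{1}{X} = \frac{1}{\frac{39632434568}{6495772393}} = \frac{6495772393}{39632434568}$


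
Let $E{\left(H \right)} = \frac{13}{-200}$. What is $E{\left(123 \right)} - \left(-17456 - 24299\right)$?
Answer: $\frac{8350987}{200} \approx 41755.0$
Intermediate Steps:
$E{\left(H \right)} = - \frac{13}{200}$ ($E{\left(H \right)} = 13 \left(- \frac{1}{200}\right) = - \frac{13}{200}$)
$E{\left(123 \right)} - \left(-17456 - 24299\right) = - \frac{13}{200} - \left(-17456 - 24299\right) = - \frac{13}{200} - -41755 = - \frac{13}{200} + 41755 = \frac{8350987}{200}$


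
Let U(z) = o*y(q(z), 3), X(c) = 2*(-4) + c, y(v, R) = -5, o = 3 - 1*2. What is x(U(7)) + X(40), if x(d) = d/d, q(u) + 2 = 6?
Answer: 33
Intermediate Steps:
q(u) = 4 (q(u) = -2 + 6 = 4)
o = 1 (o = 3 - 2 = 1)
X(c) = -8 + c
U(z) = -5 (U(z) = 1*(-5) = -5)
x(d) = 1
x(U(7)) + X(40) = 1 + (-8 + 40) = 1 + 32 = 33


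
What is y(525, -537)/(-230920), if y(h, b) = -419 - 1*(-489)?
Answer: -7/23092 ≈ -0.00030314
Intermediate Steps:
y(h, b) = 70 (y(h, b) = -419 + 489 = 70)
y(525, -537)/(-230920) = 70/(-230920) = 70*(-1/230920) = -7/23092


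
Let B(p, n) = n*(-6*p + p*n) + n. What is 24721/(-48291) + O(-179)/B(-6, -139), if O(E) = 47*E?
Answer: -2586674566/5846543079 ≈ -0.44243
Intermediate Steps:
B(p, n) = n + n*(-6*p + n*p) (B(p, n) = n*(-6*p + n*p) + n = n + n*(-6*p + n*p))
24721/(-48291) + O(-179)/B(-6, -139) = 24721/(-48291) + (47*(-179))/((-139*(1 - 6*(-6) - 139*(-6)))) = 24721*(-1/48291) - 8413*(-1/(139*(1 + 36 + 834))) = -24721/48291 - 8413/((-139*871)) = -24721/48291 - 8413/(-121069) = -24721/48291 - 8413*(-1/121069) = -24721/48291 + 8413/121069 = -2586674566/5846543079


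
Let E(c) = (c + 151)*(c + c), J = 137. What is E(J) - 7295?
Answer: 71617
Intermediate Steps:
E(c) = 2*c*(151 + c) (E(c) = (151 + c)*(2*c) = 2*c*(151 + c))
E(J) - 7295 = 2*137*(151 + 137) - 7295 = 2*137*288 - 7295 = 78912 - 7295 = 71617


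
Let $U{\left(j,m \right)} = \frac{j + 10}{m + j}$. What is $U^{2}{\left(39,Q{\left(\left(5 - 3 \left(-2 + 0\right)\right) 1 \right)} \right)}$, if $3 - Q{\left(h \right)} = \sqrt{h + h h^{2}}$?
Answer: $\frac{2401}{\left(42 - \sqrt{1342}\right)^{2}} \approx 83.364$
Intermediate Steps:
$Q{\left(h \right)} = 3 - \sqrt{h + h^{3}}$ ($Q{\left(h \right)} = 3 - \sqrt{h + h h^{2}} = 3 - \sqrt{h + h^{3}}$)
$U{\left(j,m \right)} = \frac{10 + j}{j + m}$
$U^{2}{\left(39,Q{\left(\left(5 - 3 \left(-2 + 0\right)\right) 1 \right)} \right)} = \left(\frac{10 + 39}{39 + \left(3 - \sqrt{\left(5 - 3 \left(-2 + 0\right)\right) 1 + \left(\left(5 - 3 \left(-2 + 0\right)\right) 1\right)^{3}}\right)}\right)^{2} = \left(\frac{1}{39 + \left(3 - \sqrt{\left(5 - -6\right) 1 + \left(\left(5 - -6\right) 1\right)^{3}}\right)} 49\right)^{2} = \left(\frac{1}{39 + \left(3 - \sqrt{\left(5 + 6\right) 1 + \left(\left(5 + 6\right) 1\right)^{3}}\right)} 49\right)^{2} = \left(\frac{1}{39 + \left(3 - \sqrt{11 \cdot 1 + \left(11 \cdot 1\right)^{3}}\right)} 49\right)^{2} = \left(\frac{1}{39 + \left(3 - \sqrt{11 + 11^{3}}\right)} 49\right)^{2} = \left(\frac{1}{39 + \left(3 - \sqrt{11 + 1331}\right)} 49\right)^{2} = \left(\frac{1}{39 + \left(3 - \sqrt{1342}\right)} 49\right)^{2} = \left(\frac{1}{42 - \sqrt{1342}} \cdot 49\right)^{2} = \left(\frac{49}{42 - \sqrt{1342}}\right)^{2} = \frac{2401}{\left(42 - \sqrt{1342}\right)^{2}}$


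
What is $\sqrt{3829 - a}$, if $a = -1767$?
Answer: $2 \sqrt{1399} \approx 74.806$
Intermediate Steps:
$\sqrt{3829 - a} = \sqrt{3829 - -1767} = \sqrt{3829 + 1767} = \sqrt{5596} = 2 \sqrt{1399}$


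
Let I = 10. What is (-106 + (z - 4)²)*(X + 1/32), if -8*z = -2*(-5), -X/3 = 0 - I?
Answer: -1206055/512 ≈ -2355.6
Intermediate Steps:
X = 30 (X = -3*(0 - 1*10) = -3*(0 - 10) = -3*(-10) = 30)
z = -5/4 (z = -(-1)*(-5)/4 = -⅛*10 = -5/4 ≈ -1.2500)
(-106 + (z - 4)²)*(X + 1/32) = (-106 + (-5/4 - 4)²)*(30 + 1/32) = (-106 + (-21/4)²)*(30 + 1/32) = (-106 + 441/16)*(961/32) = -1255/16*961/32 = -1206055/512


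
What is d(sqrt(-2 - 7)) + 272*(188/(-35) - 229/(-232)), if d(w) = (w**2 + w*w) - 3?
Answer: -1231749/1015 ≈ -1213.5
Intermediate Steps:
d(w) = -3 + 2*w**2 (d(w) = (w**2 + w**2) - 3 = 2*w**2 - 3 = -3 + 2*w**2)
d(sqrt(-2 - 7)) + 272*(188/(-35) - 229/(-232)) = (-3 + 2*(sqrt(-2 - 7))**2) + 272*(188/(-35) - 229/(-232)) = (-3 + 2*(sqrt(-9))**2) + 272*(188*(-1/35) - 229*(-1/232)) = (-3 + 2*(3*I)**2) + 272*(-188/35 + 229/232) = (-3 + 2*(-9)) + 272*(-35601/8120) = (-3 - 18) - 1210434/1015 = -21 - 1210434/1015 = -1231749/1015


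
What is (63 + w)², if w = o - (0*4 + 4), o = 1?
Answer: 3600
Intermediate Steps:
w = -3 (w = 1 - (0*4 + 4) = 1 - (0 + 4) = 1 - 1*4 = 1 - 4 = -3)
(63 + w)² = (63 - 3)² = 60² = 3600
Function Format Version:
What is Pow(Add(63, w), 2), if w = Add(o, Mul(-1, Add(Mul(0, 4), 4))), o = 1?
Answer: 3600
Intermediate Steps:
w = -3 (w = Add(1, Mul(-1, Add(Mul(0, 4), 4))) = Add(1, Mul(-1, Add(0, 4))) = Add(1, Mul(-1, 4)) = Add(1, -4) = -3)
Pow(Add(63, w), 2) = Pow(Add(63, -3), 2) = Pow(60, 2) = 3600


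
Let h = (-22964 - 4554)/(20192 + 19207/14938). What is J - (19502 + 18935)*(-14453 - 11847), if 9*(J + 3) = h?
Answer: 2744398586571242635/2714825727 ≈ 1.0109e+9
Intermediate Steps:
h = -411063884/301647303 (h = -27518/(20192 + 19207*(1/14938)) = -27518/(20192 + 19207/14938) = -27518/301647303/14938 = -27518*14938/301647303 = -411063884/301647303 ≈ -1.3627)
J = -8555541065/2714825727 (J = -3 + (⅑)*(-411063884/301647303) = -3 - 411063884/2714825727 = -8555541065/2714825727 ≈ -3.1514)
J - (19502 + 18935)*(-14453 - 11847) = -8555541065/2714825727 - (19502 + 18935)*(-14453 - 11847) = -8555541065/2714825727 - 38437*(-26300) = -8555541065/2714825727 - 1*(-1010893100) = -8555541065/2714825727 + 1010893100 = 2744398586571242635/2714825727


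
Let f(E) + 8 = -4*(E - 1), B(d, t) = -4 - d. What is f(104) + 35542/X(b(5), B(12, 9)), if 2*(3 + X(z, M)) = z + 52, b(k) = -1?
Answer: 52184/45 ≈ 1159.6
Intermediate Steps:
X(z, M) = 23 + z/2 (X(z, M) = -3 + (z + 52)/2 = -3 + (52 + z)/2 = -3 + (26 + z/2) = 23 + z/2)
f(E) = -4 - 4*E (f(E) = -8 - 4*(E - 1) = -8 - 4*(-1 + E) = -8 + (4 - 4*E) = -4 - 4*E)
f(104) + 35542/X(b(5), B(12, 9)) = (-4 - 4*104) + 35542/(23 + (½)*(-1)) = (-4 - 416) + 35542/(23 - ½) = -420 + 35542/(45/2) = -420 + 35542*(2/45) = -420 + 71084/45 = 52184/45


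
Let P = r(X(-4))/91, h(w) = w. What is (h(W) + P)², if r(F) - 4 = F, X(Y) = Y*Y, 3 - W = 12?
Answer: 638401/8281 ≈ 77.092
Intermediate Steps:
W = -9 (W = 3 - 1*12 = 3 - 12 = -9)
X(Y) = Y²
r(F) = 4 + F
P = 20/91 (P = (4 + (-4)²)/91 = (4 + 16)*(1/91) = 20*(1/91) = 20/91 ≈ 0.21978)
(h(W) + P)² = (-9 + 20/91)² = (-799/91)² = 638401/8281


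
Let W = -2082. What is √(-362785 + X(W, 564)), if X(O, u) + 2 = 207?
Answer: 2*I*√90645 ≈ 602.15*I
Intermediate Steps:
X(O, u) = 205 (X(O, u) = -2 + 207 = 205)
√(-362785 + X(W, 564)) = √(-362785 + 205) = √(-362580) = 2*I*√90645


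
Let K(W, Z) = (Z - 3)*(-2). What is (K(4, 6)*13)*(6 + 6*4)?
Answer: -2340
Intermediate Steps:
K(W, Z) = 6 - 2*Z (K(W, Z) = (-3 + Z)*(-2) = 6 - 2*Z)
(K(4, 6)*13)*(6 + 6*4) = ((6 - 2*6)*13)*(6 + 6*4) = ((6 - 12)*13)*(6 + 24) = -6*13*30 = -78*30 = -2340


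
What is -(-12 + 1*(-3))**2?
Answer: -225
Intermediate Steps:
-(-12 + 1*(-3))**2 = -(-12 - 3)**2 = -1*(-15)**2 = -1*225 = -225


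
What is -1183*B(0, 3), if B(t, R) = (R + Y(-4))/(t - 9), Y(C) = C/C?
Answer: 4732/9 ≈ 525.78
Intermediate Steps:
Y(C) = 1
B(t, R) = (1 + R)/(-9 + t) (B(t, R) = (R + 1)/(t - 9) = (1 + R)/(-9 + t))
-1183*B(0, 3) = -1183*(1 + 3)/(-9 + 0) = -1183*4/(-9) = -(-1183)*4/9 = -1183*(-4/9) = 4732/9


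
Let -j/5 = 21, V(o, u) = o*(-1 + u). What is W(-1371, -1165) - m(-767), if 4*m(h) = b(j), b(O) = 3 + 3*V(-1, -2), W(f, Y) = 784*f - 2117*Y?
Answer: 1391438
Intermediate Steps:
W(f, Y) = -2117*Y + 784*f
j = -105 (j = -5*21 = -105)
b(O) = 12 (b(O) = 3 + 3*(-(-1 - 2)) = 3 + 3*(-1*(-3)) = 3 + 3*3 = 3 + 9 = 12)
m(h) = 3 (m(h) = (1/4)*12 = 3)
W(-1371, -1165) - m(-767) = (-2117*(-1165) + 784*(-1371)) - 1*3 = (2466305 - 1074864) - 3 = 1391441 - 3 = 1391438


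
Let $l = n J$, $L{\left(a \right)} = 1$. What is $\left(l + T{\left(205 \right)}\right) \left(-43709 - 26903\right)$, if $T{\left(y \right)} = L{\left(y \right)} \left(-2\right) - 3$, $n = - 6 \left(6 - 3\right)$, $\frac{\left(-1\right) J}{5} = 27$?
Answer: $-171234100$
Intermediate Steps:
$J = -135$ ($J = \left(-5\right) 27 = -135$)
$n = -18$ ($n = \left(-6\right) 3 = -18$)
$T{\left(y \right)} = -5$ ($T{\left(y \right)} = 1 \left(-2\right) - 3 = -2 - 3 = -5$)
$l = 2430$ ($l = \left(-18\right) \left(-135\right) = 2430$)
$\left(l + T{\left(205 \right)}\right) \left(-43709 - 26903\right) = \left(2430 - 5\right) \left(-43709 - 26903\right) = 2425 \left(-70612\right) = -171234100$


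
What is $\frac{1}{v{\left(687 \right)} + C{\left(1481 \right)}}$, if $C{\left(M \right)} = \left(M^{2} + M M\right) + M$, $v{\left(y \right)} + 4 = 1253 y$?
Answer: $\frac{1}{5249010} \approx 1.9051 \cdot 10^{-7}$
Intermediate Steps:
$v{\left(y \right)} = -4 + 1253 y$
$C{\left(M \right)} = M + 2 M^{2}$ ($C{\left(M \right)} = \left(M^{2} + M^{2}\right) + M = 2 M^{2} + M = M + 2 M^{2}$)
$\frac{1}{v{\left(687 \right)} + C{\left(1481 \right)}} = \frac{1}{\left(-4 + 1253 \cdot 687\right) + 1481 \left(1 + 2 \cdot 1481\right)} = \frac{1}{\left(-4 + 860811\right) + 1481 \left(1 + 2962\right)} = \frac{1}{860807 + 1481 \cdot 2963} = \frac{1}{860807 + 4388203} = \frac{1}{5249010}$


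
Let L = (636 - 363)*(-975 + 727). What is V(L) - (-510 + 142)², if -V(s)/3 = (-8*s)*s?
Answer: 110011823360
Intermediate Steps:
L = -67704 (L = 273*(-248) = -67704)
V(s) = 24*s² (V(s) = -3*(-8*s)*s = -(-24)*s² = 24*s²)
V(L) - (-510 + 142)² = 24*(-67704)² - (-510 + 142)² = 24*4583831616 - 1*(-368)² = 110011958784 - 1*135424 = 110011958784 - 135424 = 110011823360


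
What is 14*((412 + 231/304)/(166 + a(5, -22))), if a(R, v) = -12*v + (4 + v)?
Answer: 878353/62624 ≈ 14.026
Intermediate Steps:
a(R, v) = 4 - 11*v
14*((412 + 231/304)/(166 + a(5, -22))) = 14*((412 + 231/304)/(166 + (4 - 11*(-22)))) = 14*((412 + 231*(1/304))/(166 + (4 + 242))) = 14*((412 + 231/304)/(166 + 246)) = 14*((125479/304)/412) = 14*((125479/304)*(1/412)) = 14*(125479/125248) = 878353/62624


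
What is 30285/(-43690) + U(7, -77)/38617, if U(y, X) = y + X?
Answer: -234514829/337435346 ≈ -0.69499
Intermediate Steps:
U(y, X) = X + y
30285/(-43690) + U(7, -77)/38617 = 30285/(-43690) + (-77 + 7)/38617 = 30285*(-1/43690) - 70*1/38617 = -6057/8738 - 70/38617 = -234514829/337435346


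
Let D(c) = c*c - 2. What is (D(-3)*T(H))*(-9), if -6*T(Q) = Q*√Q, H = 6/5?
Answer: 63*√30/25 ≈ 13.803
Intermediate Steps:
D(c) = -2 + c² (D(c) = c² - 2 = -2 + c²)
H = 6/5 (H = 6*(⅕) = 6/5 ≈ 1.2000)
T(Q) = -Q^(3/2)/6 (T(Q) = -Q*√Q/6 = -Q^(3/2)/6)
(D(-3)*T(H))*(-9) = ((-2 + (-3)²)*(-√30/25))*(-9) = ((-2 + 9)*(-√30/25))*(-9) = (7*(-√30/25))*(-9) = -7*√30/25*(-9) = 63*√30/25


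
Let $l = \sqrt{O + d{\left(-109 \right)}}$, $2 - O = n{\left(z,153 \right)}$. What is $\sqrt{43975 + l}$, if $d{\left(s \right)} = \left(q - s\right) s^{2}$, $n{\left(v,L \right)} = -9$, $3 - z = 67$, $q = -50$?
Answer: $\sqrt{43975 + \sqrt{700990}} \approx 211.69$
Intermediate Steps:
$z = -64$ ($z = 3 - 67 = -64$)
$d{\left(s \right)} = s^{2} \left(-50 - s\right)$ ($d{\left(s \right)} = \left(-50 - s\right) s^{2} = s^{2} \left(-50 - s\right)$)
$O = 11$ ($O = 2 - -9 = 2 + 9 = 11$)
$l = \sqrt{700990}$ ($l = \sqrt{11 + \left(-109\right)^{2} \left(-50 - -109\right)} = \sqrt{11 + 11881 \left(-50 + 109\right)} = \sqrt{11 + 11881 \cdot 59} = \sqrt{11 + 700979} = \sqrt{700990} \approx 837.25$)
$\sqrt{43975 + l} = \sqrt{43975 + \sqrt{700990}}$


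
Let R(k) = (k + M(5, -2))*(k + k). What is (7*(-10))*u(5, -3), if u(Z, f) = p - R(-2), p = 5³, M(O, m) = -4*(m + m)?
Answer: -12670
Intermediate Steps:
M(O, m) = -8*m
p = 125
R(k) = 2*k*(16 + k) (R(k) = (k - 8*(-2))*(k + k) = (k + 16)*(2*k) = (16 + k)*(2*k) = 2*k*(16 + k))
u(Z, f) = 181 (u(Z, f) = 125 - 2*(-2)*(16 - 2) = 125 - 2*(-2)*14 = 125 - 1*(-56) = 125 + 56 = 181)
(7*(-10))*u(5, -3) = (7*(-10))*181 = -70*181 = -12670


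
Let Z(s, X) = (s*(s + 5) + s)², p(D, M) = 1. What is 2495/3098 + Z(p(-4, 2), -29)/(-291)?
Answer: 574243/901518 ≈ 0.63697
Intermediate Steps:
Z(s, X) = (s + s*(5 + s))² (Z(s, X) = (s*(5 + s) + s)² = (s + s*(5 + s))²)
2495/3098 + Z(p(-4, 2), -29)/(-291) = 2495/3098 + (1²*(6 + 1)²)/(-291) = 2495*(1/3098) + (1*7²)*(-1/291) = 2495/3098 + (1*49)*(-1/291) = 2495/3098 + 49*(-1/291) = 2495/3098 - 49/291 = 574243/901518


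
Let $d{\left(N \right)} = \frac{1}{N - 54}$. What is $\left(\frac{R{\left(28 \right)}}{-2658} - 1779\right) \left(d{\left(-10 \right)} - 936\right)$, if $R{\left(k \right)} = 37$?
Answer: $\frac{283267921195}{170112} \approx 1.6652 \cdot 10^{6}$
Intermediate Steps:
$d{\left(N \right)} = \frac{1}{-54 + N}$
$\left(\frac{R{\left(28 \right)}}{-2658} - 1779\right) \left(d{\left(-10 \right)} - 936\right) = \left(\frac{37}{-2658} - 1779\right) \left(\frac{1}{-54 - 10} - 936\right) = \left(37 \left(- \frac{1}{2658}\right) - 1779\right) \left(\frac{1}{-64} - 936\right) = \left(- \frac{37}{2658} - 1779\right) \left(- \frac{1}{64} - 936\right) = \left(- \frac{4728619}{2658}\right) \left(- \frac{59905}{64}\right) = \frac{283267921195}{170112}$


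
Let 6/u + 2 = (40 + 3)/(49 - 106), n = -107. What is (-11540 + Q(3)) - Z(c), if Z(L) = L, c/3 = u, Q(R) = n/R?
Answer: -5449061/471 ≈ -11569.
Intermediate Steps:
Q(R) = -107/R
u = -342/157 (u = 6/(-2 + (40 + 3)/(49 - 106)) = 6/(-2 + 43/(-57)) = 6/(-2 + 43*(-1/57)) = 6/(-2 - 43/57) = 6/(-157/57) = 6*(-57/157) = -342/157 ≈ -2.1783)
c = -1026/157 (c = 3*(-342/157) = -1026/157 ≈ -6.5350)
(-11540 + Q(3)) - Z(c) = (-11540 - 107/3) - 1*(-1026/157) = (-11540 - 107*⅓) + 1026/157 = (-11540 - 107/3) + 1026/157 = -34727/3 + 1026/157 = -5449061/471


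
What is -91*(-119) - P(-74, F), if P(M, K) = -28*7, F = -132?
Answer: 11025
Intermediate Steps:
P(M, K) = -196
-91*(-119) - P(-74, F) = -91*(-119) - 1*(-196) = 10829 + 196 = 11025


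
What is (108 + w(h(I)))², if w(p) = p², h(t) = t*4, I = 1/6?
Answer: 952576/81 ≈ 11760.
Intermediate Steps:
I = ⅙ ≈ 0.16667
h(t) = 4*t
(108 + w(h(I)))² = (108 + (4*(⅙))²)² = (108 + (⅔)²)² = (108 + 4/9)² = (976/9)² = 952576/81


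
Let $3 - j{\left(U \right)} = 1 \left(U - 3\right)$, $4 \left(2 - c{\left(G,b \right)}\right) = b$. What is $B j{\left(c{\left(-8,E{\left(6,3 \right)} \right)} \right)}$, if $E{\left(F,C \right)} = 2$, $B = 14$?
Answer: $63$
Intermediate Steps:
$c{\left(G,b \right)} = 2 - \frac{b}{4}$
$j{\left(U \right)} = 6 - U$ ($j{\left(U \right)} = 3 - 1 \left(U - 3\right) = 3 - 1 \left(-3 + U\right) = 3 - \left(-3 + U\right) = 6 - U$)
$B j{\left(c{\left(-8,E{\left(6,3 \right)} \right)} \right)} = 14 \left(6 - \left(2 - \frac{1}{2}\right)\right) = 14 \left(6 - \frac{3}{2}\right) = 14 \cdot \frac{9}{2} = 63$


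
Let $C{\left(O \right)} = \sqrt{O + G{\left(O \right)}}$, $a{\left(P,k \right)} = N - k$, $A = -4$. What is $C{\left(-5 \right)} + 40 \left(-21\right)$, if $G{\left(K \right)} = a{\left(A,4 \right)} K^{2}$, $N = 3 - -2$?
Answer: $-840 + 2 \sqrt{5} \approx -835.53$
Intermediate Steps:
$N = 5$ ($N = 3 + 2 = 5$)
$a{\left(P,k \right)} = 5 - k$
$G{\left(K \right)} = K^{2}$ ($G{\left(K \right)} = \left(5 - 4\right) K^{2} = 1 K^{2} = K^{2}$)
$C{\left(O \right)} = \sqrt{O + O^{2}}$
$C{\left(-5 \right)} + 40 \left(-21\right) = \sqrt{- 5 \left(1 - 5\right)} + 40 \left(-21\right) = \sqrt{\left(-5\right) \left(-4\right)} - 840 = \sqrt{20} - 840 = 2 \sqrt{5} - 840 = -840 + 2 \sqrt{5}$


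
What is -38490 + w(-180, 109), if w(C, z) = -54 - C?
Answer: -38364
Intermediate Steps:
-38490 + w(-180, 109) = -38490 + (-54 - 1*(-180)) = -38490 + (-54 + 180) = -38490 + 126 = -38364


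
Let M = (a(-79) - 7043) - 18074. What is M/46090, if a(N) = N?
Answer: -12598/23045 ≈ -0.54667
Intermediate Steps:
M = -25196 (M = (-79 - 7043) - 18074 = -7122 - 18074 = -25196)
M/46090 = -25196/46090 = -25196*1/46090 = -12598/23045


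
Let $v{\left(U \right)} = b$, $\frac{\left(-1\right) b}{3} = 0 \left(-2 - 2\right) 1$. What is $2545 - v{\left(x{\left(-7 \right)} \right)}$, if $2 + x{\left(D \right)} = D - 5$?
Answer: $2545$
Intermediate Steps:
$b = 0$ ($b = - 3 \cdot 0 \left(-2 - 2\right) 1 = - 3 \cdot 0 \left(-4\right) 1 = - 3 \cdot 0 \cdot 1 = \left(-3\right) 0 = 0$)
$x{\left(D \right)} = -7 + D$ ($x{\left(D \right)} = -2 + \left(D - 5\right) = -2 + \left(-5 + D\right) = -7 + D$)
$v{\left(U \right)} = 0$
$2545 - v{\left(x{\left(-7 \right)} \right)} = 2545 - 0 = 2545 + 0 = 2545$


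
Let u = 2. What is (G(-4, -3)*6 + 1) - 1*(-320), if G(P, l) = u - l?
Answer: 351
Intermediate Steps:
G(P, l) = 2 - l
(G(-4, -3)*6 + 1) - 1*(-320) = ((2 - 1*(-3))*6 + 1) - 1*(-320) = ((2 + 3)*6 + 1) + 320 = (5*6 + 1) + 320 = (30 + 1) + 320 = 31 + 320 = 351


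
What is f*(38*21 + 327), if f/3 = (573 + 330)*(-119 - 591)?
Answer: -2163813750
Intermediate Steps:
f = -1923390 (f = 3*((573 + 330)*(-119 - 591)) = 3*(903*(-710)) = 3*(-641130) = -1923390)
f*(38*21 + 327) = -1923390*(38*21 + 327) = -1923390*(798 + 327) = -1923390*1125 = -2163813750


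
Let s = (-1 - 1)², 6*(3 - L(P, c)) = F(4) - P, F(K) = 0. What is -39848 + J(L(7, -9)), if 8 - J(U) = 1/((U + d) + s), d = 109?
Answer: -28007526/703 ≈ -39840.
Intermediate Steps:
L(P, c) = 3 + P/6 (L(P, c) = 3 - (0 - P)/6 = 3 - (-1)*P/6 = 3 + P/6)
s = 4 (s = (-2)² = 4)
J(U) = 8 - 1/(113 + U) (J(U) = 8 - 1/((U + 109) + 4) = 8 - 1/((109 + U) + 4) = 8 - 1/(113 + U))
-39848 + J(L(7, -9)) = -39848 + (903 + 8*(3 + (⅙)*7))/(113 + (3 + (⅙)*7)) = -39848 + (903 + 8*(3 + 7/6))/(113 + (3 + 7/6)) = -39848 + (903 + 8*(25/6))/(113 + 25/6) = -39848 + (903 + 100/3)/(703/6) = -39848 + (6/703)*(2809/3) = -39848 + 5618/703 = -28007526/703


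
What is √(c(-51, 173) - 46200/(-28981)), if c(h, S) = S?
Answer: √146641338653/28981 ≈ 13.213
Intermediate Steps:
√(c(-51, 173) - 46200/(-28981)) = √(173 - 46200/(-28981)) = √(173 - 46200*(-1/28981)) = √(173 + 46200/28981) = √(5059913/28981) = √146641338653/28981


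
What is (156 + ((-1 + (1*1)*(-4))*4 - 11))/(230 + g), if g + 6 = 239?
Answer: 125/463 ≈ 0.26998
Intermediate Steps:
g = 233 (g = -6 + 239 = 233)
(156 + ((-1 + (1*1)*(-4))*4 - 11))/(230 + g) = (156 + ((-1 + (1*1)*(-4))*4 - 11))/(230 + 233) = (156 + ((-1 + 1*(-4))*4 - 11))/463 = (156 + ((-1 - 4)*4 - 11))*(1/463) = (156 + (-5*4 - 11))*(1/463) = (156 + (-20 - 11))*(1/463) = (156 - 31)*(1/463) = 125*(1/463) = 125/463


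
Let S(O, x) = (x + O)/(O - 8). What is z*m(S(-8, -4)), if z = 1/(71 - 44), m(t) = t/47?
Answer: 1/1692 ≈ 0.00059102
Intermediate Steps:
S(O, x) = (O + x)/(-8 + O)
m(t) = t/47 (m(t) = t*(1/47) = t/47)
z = 1/27 ≈ 0.037037
z*m(S(-8, -4)) = (((-8 - 4)/(-8 - 8))/47)/27 = ((-12/(-16))/47)/27 = ((-1/16*(-12))/47)/27 = ((1/47)*(¾))/27 = (1/27)*(3/188) = 1/1692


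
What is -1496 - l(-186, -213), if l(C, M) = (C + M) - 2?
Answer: -1095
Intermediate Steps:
l(C, M) = -2 + C + M
-1496 - l(-186, -213) = -1496 - (-2 - 186 - 213) = -1496 - 1*(-401) = -1496 + 401 = -1095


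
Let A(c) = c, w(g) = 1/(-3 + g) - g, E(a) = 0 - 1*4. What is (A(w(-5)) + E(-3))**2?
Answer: 49/64 ≈ 0.76563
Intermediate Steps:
E(a) = -4 (E(a) = 0 - 4 = -4)
(A(w(-5)) + E(-3))**2 = ((1 - 1*(-5)**2 + 3*(-5))/(-3 - 5) - 4)**2 = ((1 - 1*25 - 15)/(-8) - 4)**2 = (-(1 - 25 - 15)/8 - 4)**2 = (-1/8*(-39) - 4)**2 = (39/8 - 4)**2 = (7/8)**2 = 49/64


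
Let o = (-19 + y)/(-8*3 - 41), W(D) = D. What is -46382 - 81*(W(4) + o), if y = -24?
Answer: -3039373/65 ≈ -46760.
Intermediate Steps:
o = 43/65 (o = (-19 - 24)/(-8*3 - 41) = -43/(-24 - 41) = -43/(-65) = -43*(-1/65) = 43/65 ≈ 0.66154)
-46382 - 81*(W(4) + o) = -46382 - 81*(4 + 43/65) = -46382 - 81*303/65 = -46382 - 24543/65 = -3039373/65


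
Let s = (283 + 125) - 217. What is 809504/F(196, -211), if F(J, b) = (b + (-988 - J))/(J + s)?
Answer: -34808672/155 ≈ -2.2457e+5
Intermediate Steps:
s = 191 (s = 408 - 217 = 191)
F(J, b) = (-988 + b - J)/(191 + J) (F(J, b) = (b + (-988 - J))/(J + 191) = (-988 + b - J)/(191 + J))
809504/F(196, -211) = 809504/(((-988 - 211 - 1*196)/(191 + 196))) = 809504/(((-988 - 211 - 196)/387)) = 809504/(((1/387)*(-1395))) = 809504/(-155/43) = 809504*(-43/155) = -34808672/155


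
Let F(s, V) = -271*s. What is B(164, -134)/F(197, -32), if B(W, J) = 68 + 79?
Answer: -147/53387 ≈ -0.0027535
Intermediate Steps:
B(W, J) = 147
B(164, -134)/F(197, -32) = 147/((-271*197)) = 147/(-53387) = 147*(-1/53387) = -147/53387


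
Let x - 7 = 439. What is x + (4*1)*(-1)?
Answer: 442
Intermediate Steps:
x = 446 (x = 7 + 439 = 446)
x + (4*1)*(-1) = 446 + (4*1)*(-1) = 446 + 4*(-1) = 446 - 4 = 442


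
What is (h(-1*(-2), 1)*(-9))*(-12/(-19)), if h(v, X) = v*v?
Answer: -432/19 ≈ -22.737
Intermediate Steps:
h(v, X) = v²
(h(-1*(-2), 1)*(-9))*(-12/(-19)) = ((-1*(-2))²*(-9))*(-12/(-19)) = (2²*(-9))*(-12*(-1/19)) = (4*(-9))*(12/19) = -36*12/19 = -432/19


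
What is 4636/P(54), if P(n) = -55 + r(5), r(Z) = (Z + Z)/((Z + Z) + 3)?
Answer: -60268/705 ≈ -85.487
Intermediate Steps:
r(Z) = 2*Z/(3 + 2*Z) (r(Z) = (2*Z)/(2*Z + 3) = (2*Z)/(3 + 2*Z) = 2*Z/(3 + 2*Z))
P(n) = -705/13 (P(n) = -55 + 2*5/(3 + 2*5) = -55 + 2*5/(3 + 10) = -55 + 2*5/13 = -55 + 2*5*(1/13) = -55 + 10/13 = -705/13)
4636/P(54) = 4636/(-705/13) = 4636*(-13/705) = -60268/705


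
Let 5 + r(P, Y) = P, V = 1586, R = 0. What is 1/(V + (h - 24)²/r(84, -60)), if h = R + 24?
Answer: 1/1586 ≈ 0.00063052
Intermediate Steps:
r(P, Y) = -5 + P
h = 24 (h = 0 + 24 = 24)
1/(V + (h - 24)²/r(84, -60)) = 1/(1586 + (24 - 24)²/(-5 + 84)) = 1/(1586 + 0²/79) = 1/(1586 + 0*(1/79)) = 1/(1586 + 0) = 1/1586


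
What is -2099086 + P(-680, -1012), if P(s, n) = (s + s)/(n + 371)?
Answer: -1345512766/641 ≈ -2.0991e+6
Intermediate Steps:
P(s, n) = 2*s/(371 + n) (P(s, n) = (2*s)/(371 + n) = 2*s/(371 + n))
-2099086 + P(-680, -1012) = -2099086 + 2*(-680)/(371 - 1012) = -2099086 + 2*(-680)/(-641) = -2099086 + 2*(-680)*(-1/641) = -2099086 + 1360/641 = -1345512766/641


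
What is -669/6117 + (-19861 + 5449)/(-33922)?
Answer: 10910731/34583479 ≈ 0.31549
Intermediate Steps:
-669/6117 + (-19861 + 5449)/(-33922) = -669*1/6117 - 14412*(-1/33922) = -223/2039 + 7206/16961 = 10910731/34583479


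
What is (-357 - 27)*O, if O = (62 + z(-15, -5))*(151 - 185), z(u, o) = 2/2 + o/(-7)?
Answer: 5822976/7 ≈ 8.3185e+5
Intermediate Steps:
z(u, o) = 1 - o/7 (z(u, o) = 2*(½) + o*(-⅐) = 1 - o/7)
O = -15164/7 (O = (62 + (1 - ⅐*(-5)))*(151 - 185) = (62 + (1 + 5/7))*(-34) = (62 + 12/7)*(-34) = (446/7)*(-34) = -15164/7 ≈ -2166.3)
(-357 - 27)*O = (-357 - 27)*(-15164/7) = -384*(-15164/7) = 5822976/7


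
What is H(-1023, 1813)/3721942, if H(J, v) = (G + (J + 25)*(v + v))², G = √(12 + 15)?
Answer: 13095337087531/3721942 - 221556*√3/37979 ≈ 3.5184e+6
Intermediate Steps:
G = 3*√3 (G = √27 = 3*√3 ≈ 5.1962)
H(J, v) = (3*√3 + 2*v*(25 + J))² (H(J, v) = (3*√3 + (J + 25)*(v + v))² = (3*√3 + (25 + J)*(2*v))² = (3*√3 + 2*v*(25 + J))²)
H(-1023, 1813)/3721942 = (3*√3 + 50*1813 + 2*(-1023)*1813)²/3721942 = (3*√3 + 90650 - 3709398)²*(1/3721942) = (-3618748 + 3*√3)²*(1/3721942) = (-3618748 + 3*√3)²/3721942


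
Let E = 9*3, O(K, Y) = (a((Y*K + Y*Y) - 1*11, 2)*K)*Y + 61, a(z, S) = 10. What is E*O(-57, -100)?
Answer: 1540647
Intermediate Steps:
O(K, Y) = 61 + 10*K*Y (O(K, Y) = (10*K)*Y + 61 = 10*K*Y + 61 = 61 + 10*K*Y)
E = 27
E*O(-57, -100) = 27*(61 + 10*(-57)*(-100)) = 27*(61 + 57000) = 27*57061 = 1540647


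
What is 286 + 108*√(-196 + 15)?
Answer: 286 + 108*I*√181 ≈ 286.0 + 1453.0*I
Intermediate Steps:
286 + 108*√(-196 + 15) = 286 + 108*√(-181) = 286 + 108*(I*√181) = 286 + 108*I*√181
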